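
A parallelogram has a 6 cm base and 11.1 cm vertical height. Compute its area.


Shape: parallelogram
Base b = 6 cm, Height h = 11.1 cm
Formula: A = b * h
A = 6 * 11.1
A = 66.6
66.6 cm^2


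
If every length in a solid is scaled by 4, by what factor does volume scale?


Linear scale factor k = 4
Rule: under a linear scaling by k, volumes scale by k^3.
k^3 = 4 * 4 * 4
k^3 = 16 * 4
k^3 = 64
Volume scales by a factor of 64.
64 (dimensionless)


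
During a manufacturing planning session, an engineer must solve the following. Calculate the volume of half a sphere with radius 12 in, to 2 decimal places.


Shape: hemisphere (half of a sphere)
Radius r = 12 in
Formula: V = (1/2) * (4/3) * pi * r^3 = (2/3) * pi * r^3
r^3 = 1728
(2/3) * 1728 = 1152
V = 1152 * pi
V = 3619.11
3619.11 in^3


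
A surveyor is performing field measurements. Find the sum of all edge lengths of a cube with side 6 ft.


Shape: cube
Side s = 6 ft
A cube has 12 edges, all equal.
Formula: total edge length = 12 * s
Total = 12 * 6
Total = 72
72 ft


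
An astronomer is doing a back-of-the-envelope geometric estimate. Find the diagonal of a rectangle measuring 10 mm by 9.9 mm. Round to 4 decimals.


Shape: rectangle (diagonal via Pythagoras)
Sides: 10 mm and 9.9 mm
Formula: d = sqrt(l^2 + w^2)
l^2 = 100, w^2 = 98.01
l^2 + w^2 = 198.01
d = sqrt(198.01)
d = 14.0716
14.0716 mm


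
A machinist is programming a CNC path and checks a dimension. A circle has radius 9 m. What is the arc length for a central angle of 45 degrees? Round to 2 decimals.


Shape: circular arc
Radius r = 9 m, Angle = 45 degrees
Formula: L = (angle/360) * 2 * pi * r
2 * pi * r = 18 * pi
L = (45/360) * 18 * pi
L = 2.25 * pi
L = 7.07
7.07 m


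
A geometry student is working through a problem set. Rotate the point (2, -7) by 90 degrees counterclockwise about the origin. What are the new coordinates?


Transformation: rotation about the origin
Original point: (2, -7)
Rule for 90 deg counterclockwise: (x, y) -> (-y, x)
Apply: (2, -7) -> (7, 2)
(7, 2)


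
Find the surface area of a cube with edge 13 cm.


Shape: cube
Side s = 13 cm
A cube has 6 square faces.
Formula: SA = 6 * s^2
s^2 = 169
SA = 6 * 169
SA = 1014
1014 cm^2


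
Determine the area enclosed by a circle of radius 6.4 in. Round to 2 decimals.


Shape: circle
Radius r = 6.4 in
Formula: A = pi * r^2
r^2 = 6.4^2 = 40.96
A = pi * 40.96
A = 128.68
128.68 in^2


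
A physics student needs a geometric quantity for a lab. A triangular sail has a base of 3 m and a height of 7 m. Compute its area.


Shape: triangle
Base b = 3 m, Height h = 7 m
Formula: A = (1/2) * b * h
A = 0.5 * 3 * 7
A = 0.5 * 21
A = 10.5
10.5 m^2


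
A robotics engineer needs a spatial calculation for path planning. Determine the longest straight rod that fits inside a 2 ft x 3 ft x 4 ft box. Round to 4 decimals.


Shape: rectangular box (space diagonal)
l = 2 ft, w = 3 ft, h = 4 ft
Visualize: the diagonal of the base, then a right triangle with that diagonal and the height.
Formula: d = sqrt(l^2 + w^2 + h^2)
l^2 + w^2 + h^2 = 4 + 9 + 16 = 29
d = sqrt(29)
d = 5.3852
5.3852 ft


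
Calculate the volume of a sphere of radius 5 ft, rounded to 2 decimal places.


Shape: sphere
Radius r = 5 ft
Formula: V = (4/3) * pi * r^3
r^3 = 125
(4/3) * 125 = 166.666667
V = 166.666667 * pi
V = 523.6
523.6 ft^3


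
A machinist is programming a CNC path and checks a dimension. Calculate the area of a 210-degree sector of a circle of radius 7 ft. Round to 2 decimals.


Shape: circular sector
Radius r = 7 ft, Angle = 210 degrees
Formula: A = (angle/360) * pi * r^2
r^2 = 49
Fraction of circle = 210/360
A = (210/360) * pi * 49
A = 28.583333 * pi
A = 89.8
89.8 ft^2


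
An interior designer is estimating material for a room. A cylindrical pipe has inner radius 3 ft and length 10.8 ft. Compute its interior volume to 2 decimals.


Shape: cylinder
Radius r = 3 ft, Height h = 10.8 ft
Formula: V = pi * r^2 * h
r^2 = 9
V = pi * 9 * 10.8
V = 97.2 * pi
V = 305.36
305.36 ft^3


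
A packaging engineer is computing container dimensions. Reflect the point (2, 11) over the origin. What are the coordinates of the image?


Transformation: reflection
Original point: (2, 11)
Rule for reflection through the origin: (x, y) -> (-x, -y)
Apply: (2, 11) -> (-2, -11)
(-2, -11)


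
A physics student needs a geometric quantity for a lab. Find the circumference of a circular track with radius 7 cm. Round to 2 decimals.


Shape: circle
Radius r = 7 cm
Formula: C = 2 * pi * r
C = 2 * pi * 7
C = 14 * pi
C = 43.98
43.98 cm


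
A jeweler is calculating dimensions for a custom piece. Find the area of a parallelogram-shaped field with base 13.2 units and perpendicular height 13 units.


Shape: parallelogram
Base b = 13.2 units, Height h = 13 units
Formula: A = b * h
A = 13.2 * 13
A = 171.6
171.6 units^2


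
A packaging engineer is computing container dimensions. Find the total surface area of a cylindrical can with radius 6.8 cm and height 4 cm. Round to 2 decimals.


Shape: closed cylinder
Radius r = 6.8 cm, Height h = 4 cm
Formula: SA = 2*pi*r^2 + 2*pi*r*h = 2*pi*r*(r + h)
r + h = 10.8
2 * r * (r + h) = 2 * 6.8 * 10.8 = 146.88
SA = 146.88 * pi
SA = 461.44
461.44 cm^2


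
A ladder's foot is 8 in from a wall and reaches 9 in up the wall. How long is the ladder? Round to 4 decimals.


Shape: right triangle
Legs a = 8 in, b = 9 in
Formula: c = sqrt(a^2 + b^2)
a^2 = 64, b^2 = 81
a^2 + b^2 = 145
c = sqrt(145)
c = 12.0416
12.0416 in


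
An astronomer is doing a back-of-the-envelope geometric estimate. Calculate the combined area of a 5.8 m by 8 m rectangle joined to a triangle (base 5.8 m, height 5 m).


Composite shape: rectangle + triangle
Rectangle area = 5.8 * 8 = 46.4
Triangle area = 0.5 * 5.8 * 5 = 14.5
Total = 46.4 + 14.5
Total = 60.9
60.9 m^2


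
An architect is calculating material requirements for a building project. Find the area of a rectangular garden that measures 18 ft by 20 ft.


Shape: rectangle
Length l = 18 ft, Width w = 20 ft
Formula: A = l * w
A = 18 * 20
A = 360
360 ft^2


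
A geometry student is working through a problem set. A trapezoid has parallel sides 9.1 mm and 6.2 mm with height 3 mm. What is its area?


Shape: trapezoid
Parallel sides a = 9.1 mm, b = 6.2 mm; Height h = 3 mm
Formula: A = (a + b) * h / 2
a + b = 9.1 + 6.2 = 15.3
A = 15.3 * 3 / 2
A = 45.9 / 2
A = 22.95
22.95 mm^2


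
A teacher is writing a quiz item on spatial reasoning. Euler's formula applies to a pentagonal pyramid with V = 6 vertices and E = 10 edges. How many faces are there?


Polyhedron: pentagonal pyramid
Euler's formula for convex polyhedra: V - E + F = 2
Given: V = 6 vertices and E = 10 edges
Solve for F:
F = 2 + E - V = 2 + 10 - 6 = 6
6 faces


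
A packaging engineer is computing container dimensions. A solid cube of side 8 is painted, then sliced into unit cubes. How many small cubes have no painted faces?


Large cube: 8 x 8 x 8, cut into unit cubes.
n = 8, so n - 2 = 6
Unpainted cubes form the interior (n - 2)^3 block.
(n - 2)^3 = 6^3 = 216
216 unit cubes


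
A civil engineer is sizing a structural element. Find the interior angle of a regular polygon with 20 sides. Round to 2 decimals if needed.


Shape: regular icosagon (20 sides)
Formula: interior angle = (n - 2) * 180 / n
(n - 2) = 18
(n - 2) * 180 = 3240
angle = 3240 / 20
angle = 162
162 degrees


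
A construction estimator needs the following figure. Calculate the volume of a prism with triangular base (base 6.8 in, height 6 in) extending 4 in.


Shape: triangular prism
Triangle base = 6.8 in, triangle height = 6 in, prism length L = 4 in
Formula: V = (1/2 * b * h_tri) * L
Cross-section area = 0.5 * 6.8 * 6 = 20.4
V = 20.4 * 4
V = 81.6
81.6 in^3


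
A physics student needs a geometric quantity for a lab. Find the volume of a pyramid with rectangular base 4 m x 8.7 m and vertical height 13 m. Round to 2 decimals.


Shape: rectangular pyramid
Base: 4 m x 8.7 m, Height h = 13 m
Formula: V = (1/3) * base_area * h
base_area = 4 * 8.7 = 34.8
base_area * h = 34.8 * 13 = 452.4
V = 452.4 / 3
V = 150.8
150.8 m^3


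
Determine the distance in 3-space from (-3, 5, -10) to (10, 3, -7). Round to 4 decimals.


3D distance between two points
P1 = (-3, 5, -10), P2 = (10, 3, -7)
Formula: d = sqrt((x2-x1)^2 + (y2-y1)^2 + (z2-z1)^2)
dx = 10 - -3 = 13
dy = 3 - 5 = -2
dz = -7 - -10 = 3
dx^2 + dy^2 + dz^2 = 169 + 4 + 9 = 182
d = sqrt(182)
d = 13.4907
13.4907 units


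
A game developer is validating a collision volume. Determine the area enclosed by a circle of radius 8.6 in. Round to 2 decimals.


Shape: circle
Radius r = 8.6 in
Formula: A = pi * r^2
r^2 = 8.6^2 = 73.96
A = pi * 73.96
A = 232.35
232.35 in^2


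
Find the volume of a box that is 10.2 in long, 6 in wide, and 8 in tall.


Shape: rectangular prism
l = 10.2 in, w = 6 in, h = 8 in
Formula: V = l * w * h
V = 10.2 * 6 * 8
V = 61.2 * 8
V = 489.6
489.6 in^3


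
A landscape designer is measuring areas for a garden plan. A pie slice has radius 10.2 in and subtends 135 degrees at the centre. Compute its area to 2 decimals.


Shape: circular sector
Radius r = 10.2 in, Angle = 135 degrees
Formula: A = (angle/360) * pi * r^2
r^2 = 104.04
Fraction of circle = 135/360
A = (135/360) * pi * 104.04
A = 39.015 * pi
A = 122.57
122.57 in^2


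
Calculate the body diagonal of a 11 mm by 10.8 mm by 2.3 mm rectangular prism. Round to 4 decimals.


Shape: rectangular box (space diagonal)
l = 11 mm, w = 10.8 mm, h = 2.3 mm
Visualize: the diagonal of the base, then a right triangle with that diagonal and the height.
Formula: d = sqrt(l^2 + w^2 + h^2)
l^2 + w^2 + h^2 = 121 + 116.64 + 5.29 = 242.93
d = sqrt(242.93)
d = 15.5862
15.5862 mm


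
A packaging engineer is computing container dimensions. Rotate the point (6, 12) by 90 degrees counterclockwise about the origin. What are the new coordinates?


Transformation: rotation about the origin
Original point: (6, 12)
Rule for 90 deg counterclockwise: (x, y) -> (-y, x)
Apply: (6, 12) -> (-12, 6)
(-12, 6)


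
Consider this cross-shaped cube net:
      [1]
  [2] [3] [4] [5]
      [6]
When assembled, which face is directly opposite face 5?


Net: cross layout. Take square 3 as the base (bottom).
Fold the four squares in the horizontal row up around 3: 2 -> left, 4 -> right, 5 wraps to the top.
Fold 1 and 6 up from 3: 1 -> back, 6 -> front.
Opposite pairs are therefore: (1, 6), (2, 4), (3, 5).
Face 5 is opposite face 3.
face 3


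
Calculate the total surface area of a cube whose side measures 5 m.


Shape: cube
Side s = 5 m
A cube has 6 square faces.
Formula: SA = 6 * s^2
s^2 = 25
SA = 6 * 25
SA = 150
150 m^2


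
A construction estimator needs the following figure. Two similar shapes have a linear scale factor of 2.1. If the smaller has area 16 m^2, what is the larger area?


Linear scale factor k = 2.1
Original area = 16 m^2
Rule: under a linear scaling by k, areas scale by k^2.
k^2 = 2.1^2 = 4.41
New area = 16 * 4.41
New area = 70.56
70.56 m^2


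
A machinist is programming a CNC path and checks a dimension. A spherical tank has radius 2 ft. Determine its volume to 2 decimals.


Shape: sphere
Radius r = 2 ft
Formula: V = (4/3) * pi * r^3
r^3 = 8
(4/3) * 8 = 10.666667
V = 10.666667 * pi
V = 33.51
33.51 ft^3


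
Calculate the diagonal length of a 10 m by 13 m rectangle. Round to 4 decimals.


Shape: rectangle (diagonal via Pythagoras)
Sides: 10 m and 13 m
Formula: d = sqrt(l^2 + w^2)
l^2 = 100, w^2 = 169
l^2 + w^2 = 269
d = sqrt(269)
d = 16.4012
16.4012 m


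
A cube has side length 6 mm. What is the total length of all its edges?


Shape: cube
Side s = 6 mm
A cube has 12 edges, all equal.
Formula: total edge length = 12 * s
Total = 12 * 6
Total = 72
72 mm


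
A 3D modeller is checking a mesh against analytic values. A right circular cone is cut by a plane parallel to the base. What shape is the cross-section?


Solid: right circular cone
Cutting plane: parallel to the base
Visualize the intersection of the plane with the solid's surface.
The boundary of the cut region is a circle.
circle


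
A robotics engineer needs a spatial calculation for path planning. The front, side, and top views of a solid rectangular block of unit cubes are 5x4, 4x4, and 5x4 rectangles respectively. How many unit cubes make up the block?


Orthographic views of a solid rectangular block:
Front view 5 x 4 -> length = 5, height = 4
Side view 4 x 4 -> width = 4, height = 4 (consistent)
Top view 5 x 4 -> confirms length = 5, width = 4
The block is 5 x 4 x 4.
Total unit cubes = 5 * 4 * 4 = 80
80 unit cubes


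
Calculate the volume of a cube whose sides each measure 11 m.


Shape: cube
Side s = 11 m
Formula: V = s^3
V = 11 * 11 * 11
V = 121 * 11
V = 1331
1331 m^3


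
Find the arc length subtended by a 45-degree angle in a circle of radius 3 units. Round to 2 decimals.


Shape: circular arc
Radius r = 3 units, Angle = 45 degrees
Formula: L = (angle/360) * 2 * pi * r
2 * pi * r = 6 * pi
L = (45/360) * 6 * pi
L = 0.75 * pi
L = 2.36
2.36 units


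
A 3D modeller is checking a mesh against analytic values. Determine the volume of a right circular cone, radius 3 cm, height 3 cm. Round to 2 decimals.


Shape: cone
Radius r = 3 cm, Height h = 3 cm
Formula: V = (1/3) * pi * r^2 * h
r^2 = 9
pi * r^2 * h = pi * 9 * 3 = 27 * pi
V = 27 * pi / 3
V = 28.27
28.27 cm^3


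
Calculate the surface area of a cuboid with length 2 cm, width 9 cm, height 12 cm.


Shape: rectangular prism
l = 2 cm, w = 9 cm, h = 12 cm
Formula: SA = 2(lw + lh + wh)
lw = 18, lh = 24, wh = 108
lw + lh + wh = 150
SA = 2 * 150
SA = 300
300 cm^2


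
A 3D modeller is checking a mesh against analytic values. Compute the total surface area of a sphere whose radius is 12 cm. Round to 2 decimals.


Shape: sphere
Radius r = 12 cm
Formula: SA = 4 * pi * r^2
r^2 = 144
SA = 4 * pi * 144
SA = 576 * pi
SA = 1809.56
1809.56 cm^2


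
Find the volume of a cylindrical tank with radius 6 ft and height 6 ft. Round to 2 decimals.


Shape: cylinder
Radius r = 6 ft, Height h = 6 ft
Formula: V = pi * r^2 * h
r^2 = 36
V = pi * 36 * 6
V = 216 * pi
V = 678.58
678.58 ft^3


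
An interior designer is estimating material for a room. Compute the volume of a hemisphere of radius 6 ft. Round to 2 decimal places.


Shape: hemisphere (half of a sphere)
Radius r = 6 ft
Formula: V = (1/2) * (4/3) * pi * r^3 = (2/3) * pi * r^3
r^3 = 216
(2/3) * 216 = 144
V = 144 * pi
V = 452.39
452.39 ft^3


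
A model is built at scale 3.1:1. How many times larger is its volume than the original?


Linear scale factor k = 3.1
Rule: under a linear scaling by k, volumes scale by k^3.
k^3 = 3.1 * 3.1 * 3.1
k^3 = 9.61 * 3.1
k^3 = 29.791
Volume scales by a factor of 29.791.
29.791 (dimensionless)


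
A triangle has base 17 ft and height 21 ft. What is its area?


Shape: triangle
Base b = 17 ft, Height h = 21 ft
Formula: A = (1/2) * b * h
A = 0.5 * 17 * 21
A = 0.5 * 357
A = 178.5
178.5 ft^2


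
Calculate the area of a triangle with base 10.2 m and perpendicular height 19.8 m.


Shape: triangle
Base b = 10.2 m, Height h = 19.8 m
Formula: A = (1/2) * b * h
A = 0.5 * 10.2 * 19.8
A = 0.5 * 201.96
A = 100.98
100.98 m^2


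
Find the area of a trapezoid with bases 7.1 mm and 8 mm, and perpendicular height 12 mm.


Shape: trapezoid
Parallel sides a = 7.1 mm, b = 8 mm; Height h = 12 mm
Formula: A = (a + b) * h / 2
a + b = 7.1 + 8 = 15.1
A = 15.1 * 12 / 2
A = 181.2 / 2
A = 90.6
90.6 mm^2


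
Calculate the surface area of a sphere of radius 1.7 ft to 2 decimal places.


Shape: sphere
Radius r = 1.7 ft
Formula: SA = 4 * pi * r^2
r^2 = 2.89
SA = 4 * pi * 2.89
SA = 11.56 * pi
SA = 36.32
36.32 ft^2


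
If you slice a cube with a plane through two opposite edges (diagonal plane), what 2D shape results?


Solid: cube
Cutting plane: through two opposite edges (diagonal plane)
Visualize the intersection of the plane with the solid's surface.
The boundary of the cut region is a rectangle.
rectangle


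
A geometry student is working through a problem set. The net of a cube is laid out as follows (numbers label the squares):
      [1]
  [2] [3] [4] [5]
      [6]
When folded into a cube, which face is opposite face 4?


Net: cross layout. Take square 3 as the base (bottom).
Fold the four squares in the horizontal row up around 3: 2 -> left, 4 -> right, 5 wraps to the top.
Fold 1 and 6 up from 3: 1 -> back, 6 -> front.
Opposite pairs are therefore: (1, 6), (2, 4), (3, 5).
Face 4 is opposite face 2.
face 2


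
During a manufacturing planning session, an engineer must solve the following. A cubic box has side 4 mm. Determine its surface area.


Shape: cube
Side s = 4 mm
A cube has 6 square faces.
Formula: SA = 6 * s^2
s^2 = 16
SA = 6 * 16
SA = 96
96 mm^2


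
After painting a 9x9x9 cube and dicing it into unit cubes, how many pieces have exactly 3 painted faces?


Large cube: 9 x 9 x 9, cut into unit cubes.
Cubes with 3 painted faces are at the corners. A cube always has 8 corners.
Count = 8
8 unit cubes


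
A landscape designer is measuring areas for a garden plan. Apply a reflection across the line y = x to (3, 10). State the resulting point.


Transformation: reflection
Original point: (3, 10)
Rule for reflection over y = x: (x, y) -> (y, x)
Apply: (3, 10) -> (10, 3)
(10, 3)


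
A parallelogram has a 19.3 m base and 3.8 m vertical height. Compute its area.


Shape: parallelogram
Base b = 19.3 m, Height h = 3.8 m
Formula: A = b * h
A = 19.3 * 3.8
A = 73.34
73.34 m^2


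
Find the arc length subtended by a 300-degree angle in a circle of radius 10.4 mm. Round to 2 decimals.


Shape: circular arc
Radius r = 10.4 mm, Angle = 300 degrees
Formula: L = (angle/360) * 2 * pi * r
2 * pi * r = 20.8 * pi
L = (300/360) * 20.8 * pi
L = 17.333333 * pi
L = 54.45
54.45 mm


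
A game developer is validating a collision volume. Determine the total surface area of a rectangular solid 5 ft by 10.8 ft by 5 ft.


Shape: rectangular prism
l = 5 ft, w = 10.8 ft, h = 5 ft
Formula: SA = 2(lw + lh + wh)
lw = 54, lh = 25, wh = 54
lw + lh + wh = 133
SA = 2 * 133
SA = 266
266 ft^2


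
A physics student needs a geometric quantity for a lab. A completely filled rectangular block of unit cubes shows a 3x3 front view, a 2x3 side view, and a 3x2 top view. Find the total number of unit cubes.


Orthographic views of a solid rectangular block:
Front view 3 x 3 -> length = 3, height = 3
Side view 2 x 3 -> width = 2, height = 3 (consistent)
Top view 3 x 2 -> confirms length = 3, width = 2
The block is 3 x 2 x 3.
Total unit cubes = 3 * 2 * 3 = 18
18 unit cubes


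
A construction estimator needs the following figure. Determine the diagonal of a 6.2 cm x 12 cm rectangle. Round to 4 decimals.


Shape: rectangle (diagonal via Pythagoras)
Sides: 6.2 cm and 12 cm
Formula: d = sqrt(l^2 + w^2)
l^2 = 38.44, w^2 = 144
l^2 + w^2 = 182.44
d = sqrt(182.44)
d = 13.507
13.507 cm


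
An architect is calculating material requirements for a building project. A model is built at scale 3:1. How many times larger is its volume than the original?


Linear scale factor k = 3
Rule: under a linear scaling by k, volumes scale by k^3.
k^3 = 3 * 3 * 3
k^3 = 9 * 3
k^3 = 27
Volume scales by a factor of 27.
27 (dimensionless)


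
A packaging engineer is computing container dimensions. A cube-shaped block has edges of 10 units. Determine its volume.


Shape: cube
Side s = 10 units
Formula: V = s^3
V = 10 * 10 * 10
V = 100 * 10
V = 1000
1000 units^3


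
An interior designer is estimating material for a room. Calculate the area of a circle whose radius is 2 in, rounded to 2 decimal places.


Shape: circle
Radius r = 2 in
Formula: A = pi * r^2
r^2 = 2^2 = 4
A = pi * 4
A = 12.57
12.57 in^2


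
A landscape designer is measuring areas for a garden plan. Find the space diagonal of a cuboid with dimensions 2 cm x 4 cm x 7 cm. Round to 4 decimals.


Shape: rectangular box (space diagonal)
l = 2 cm, w = 4 cm, h = 7 cm
Visualize: the diagonal of the base, then a right triangle with that diagonal and the height.
Formula: d = sqrt(l^2 + w^2 + h^2)
l^2 + w^2 + h^2 = 4 + 16 + 49 = 69
d = sqrt(69)
d = 8.3066
8.3066 cm


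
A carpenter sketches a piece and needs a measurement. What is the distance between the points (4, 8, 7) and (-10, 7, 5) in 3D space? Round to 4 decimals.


3D distance between two points
P1 = (4, 8, 7), P2 = (-10, 7, 5)
Formula: d = sqrt((x2-x1)^2 + (y2-y1)^2 + (z2-z1)^2)
dx = -10 - 4 = -14
dy = 7 - 8 = -1
dz = 5 - 7 = -2
dx^2 + dy^2 + dz^2 = 196 + 1 + 4 = 201
d = sqrt(201)
d = 14.1774
14.1774 units


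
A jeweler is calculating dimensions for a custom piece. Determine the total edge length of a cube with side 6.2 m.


Shape: cube
Side s = 6.2 m
A cube has 12 edges, all equal.
Formula: total edge length = 12 * s
Total = 12 * 6.2
Total = 74.4
74.4 m


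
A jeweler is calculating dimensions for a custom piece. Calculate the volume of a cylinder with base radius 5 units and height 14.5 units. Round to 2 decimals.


Shape: cylinder
Radius r = 5 units, Height h = 14.5 units
Formula: V = pi * r^2 * h
r^2 = 25
V = pi * 25 * 14.5
V = 362.5 * pi
V = 1138.83
1138.83 units^3


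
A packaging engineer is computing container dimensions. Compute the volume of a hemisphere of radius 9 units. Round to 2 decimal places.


Shape: hemisphere (half of a sphere)
Radius r = 9 units
Formula: V = (1/2) * (4/3) * pi * r^3 = (2/3) * pi * r^3
r^3 = 729
(2/3) * 729 = 486
V = 486 * pi
V = 1526.81
1526.81 units^3


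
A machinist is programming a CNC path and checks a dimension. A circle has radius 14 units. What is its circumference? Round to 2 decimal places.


Shape: circle
Radius r = 14 units
Formula: C = 2 * pi * r
C = 2 * pi * 14
C = 28 * pi
C = 87.96
87.96 units


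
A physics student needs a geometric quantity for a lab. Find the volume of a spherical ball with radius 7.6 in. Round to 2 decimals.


Shape: sphere
Radius r = 7.6 in
Formula: V = (4/3) * pi * r^3
r^3 = 438.976
(4/3) * 438.976 = 585.301333
V = 585.301333 * pi
V = 1838.78
1838.78 in^3


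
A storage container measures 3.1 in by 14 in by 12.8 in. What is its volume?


Shape: rectangular prism
l = 3.1 in, w = 14 in, h = 12.8 in
Formula: V = l * w * h
V = 3.1 * 14 * 12.8
V = 43.4 * 12.8
V = 555.52
555.52 in^3


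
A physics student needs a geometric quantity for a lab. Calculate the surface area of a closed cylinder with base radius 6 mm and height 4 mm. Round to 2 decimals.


Shape: closed cylinder
Radius r = 6 mm, Height h = 4 mm
Formula: SA = 2*pi*r^2 + 2*pi*r*h = 2*pi*r*(r + h)
r + h = 10
2 * r * (r + h) = 2 * 6 * 10 = 120
SA = 120 * pi
SA = 376.99
376.99 mm^2


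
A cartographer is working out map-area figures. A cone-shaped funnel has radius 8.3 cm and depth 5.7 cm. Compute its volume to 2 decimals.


Shape: cone
Radius r = 8.3 cm, Height h = 5.7 cm
Formula: V = (1/3) * pi * r^2 * h
r^2 = 68.89
pi * r^2 * h = pi * 68.89 * 5.7 = 392.673 * pi
V = 392.673 * pi / 3
V = 411.21
411.21 cm^3


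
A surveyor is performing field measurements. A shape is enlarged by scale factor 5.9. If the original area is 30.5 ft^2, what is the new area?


Linear scale factor k = 5.9
Original area = 30.5 ft^2
Rule: under a linear scaling by k, areas scale by k^2.
k^2 = 5.9^2 = 34.81
New area = 30.5 * 34.81
New area = 1061.705
1061.705 ft^2


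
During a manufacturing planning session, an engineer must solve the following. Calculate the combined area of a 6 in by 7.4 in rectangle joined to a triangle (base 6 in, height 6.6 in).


Composite shape: rectangle + triangle
Rectangle area = 6 * 7.4 = 44.4
Triangle area = 0.5 * 6 * 6.6 = 19.8
Total = 44.4 + 19.8
Total = 64.2
64.2 in^2


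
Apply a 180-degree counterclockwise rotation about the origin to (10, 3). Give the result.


Transformation: rotation about the origin
Original point: (10, 3)
Rule for 180 deg: (x, y) -> (-x, -y)
Apply: (10, 3) -> (-10, -3)
(-10, -3)


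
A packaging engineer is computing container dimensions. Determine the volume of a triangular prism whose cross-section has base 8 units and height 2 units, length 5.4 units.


Shape: triangular prism
Triangle base = 8 units, triangle height = 2 units, prism length L = 5.4 units
Formula: V = (1/2 * b * h_tri) * L
Cross-section area = 0.5 * 8 * 2 = 8
V = 8 * 5.4
V = 43.2
43.2 units^3


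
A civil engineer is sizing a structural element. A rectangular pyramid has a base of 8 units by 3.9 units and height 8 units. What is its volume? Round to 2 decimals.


Shape: rectangular pyramid
Base: 8 units x 3.9 units, Height h = 8 units
Formula: V = (1/3) * base_area * h
base_area = 8 * 3.9 = 31.2
base_area * h = 31.2 * 8 = 249.6
V = 249.6 / 3
V = 83.2
83.2 units^3


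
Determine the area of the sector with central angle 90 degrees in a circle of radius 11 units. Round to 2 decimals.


Shape: circular sector
Radius r = 11 units, Angle = 90 degrees
Formula: A = (angle/360) * pi * r^2
r^2 = 121
Fraction of circle = 90/360
A = (90/360) * pi * 121
A = 30.25 * pi
A = 95.03
95.03 units^2


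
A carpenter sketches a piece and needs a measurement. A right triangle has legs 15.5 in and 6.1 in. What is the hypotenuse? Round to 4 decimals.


Shape: right triangle
Legs a = 15.5 in, b = 6.1 in
Formula: c = sqrt(a^2 + b^2)
a^2 = 240.25, b^2 = 37.21
a^2 + b^2 = 277.46
c = sqrt(277.46)
c = 16.6571
16.6571 in


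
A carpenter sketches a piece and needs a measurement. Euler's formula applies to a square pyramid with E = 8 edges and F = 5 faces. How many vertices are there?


Polyhedron: square pyramid
Euler's formula for convex polyhedra: V - E + F = 2
Given: E = 8 edges and F = 5 faces
Solve for V:
V = 2 + E - F = 2 + 8 - 5 = 5
5 vertices


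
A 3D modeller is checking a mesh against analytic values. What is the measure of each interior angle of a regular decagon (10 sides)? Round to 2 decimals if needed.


Shape: regular decagon (10 sides)
Formula: interior angle = (n - 2) * 180 / n
(n - 2) = 8
(n - 2) * 180 = 1440
angle = 1440 / 10
angle = 144
144 degrees


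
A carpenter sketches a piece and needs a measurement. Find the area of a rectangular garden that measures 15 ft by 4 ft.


Shape: rectangle
Length l = 15 ft, Width w = 4 ft
Formula: A = l * w
A = 15 * 4
A = 60
60 ft^2


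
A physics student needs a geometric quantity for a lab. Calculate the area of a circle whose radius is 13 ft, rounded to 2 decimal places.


Shape: circle
Radius r = 13 ft
Formula: A = pi * r^2
r^2 = 13^2 = 169
A = pi * 169
A = 530.93
530.93 ft^2


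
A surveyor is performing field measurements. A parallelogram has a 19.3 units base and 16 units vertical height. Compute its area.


Shape: parallelogram
Base b = 19.3 units, Height h = 16 units
Formula: A = b * h
A = 19.3 * 16
A = 308.8
308.8 units^2


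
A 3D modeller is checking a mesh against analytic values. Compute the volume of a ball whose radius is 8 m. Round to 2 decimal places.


Shape: sphere
Radius r = 8 m
Formula: V = (4/3) * pi * r^3
r^3 = 512
(4/3) * 512 = 682.666667
V = 682.666667 * pi
V = 2144.66
2144.66 m^3


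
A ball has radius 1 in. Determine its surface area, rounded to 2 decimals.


Shape: sphere
Radius r = 1 in
Formula: SA = 4 * pi * r^2
r^2 = 1
SA = 4 * pi * 1
SA = 4 * pi
SA = 12.57
12.57 in^2


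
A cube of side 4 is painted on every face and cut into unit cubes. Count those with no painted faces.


Large cube: 4 x 4 x 4, cut into unit cubes.
n = 4, so n - 2 = 2
Unpainted cubes form the interior (n - 2)^3 block.
(n - 2)^3 = 2^3 = 8
8 unit cubes


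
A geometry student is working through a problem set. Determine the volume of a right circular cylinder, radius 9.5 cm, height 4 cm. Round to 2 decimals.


Shape: cylinder
Radius r = 9.5 cm, Height h = 4 cm
Formula: V = pi * r^2 * h
r^2 = 90.25
V = pi * 90.25 * 4
V = 361 * pi
V = 1134.11
1134.11 cm^3


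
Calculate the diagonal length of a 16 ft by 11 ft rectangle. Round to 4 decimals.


Shape: rectangle (diagonal via Pythagoras)
Sides: 16 ft and 11 ft
Formula: d = sqrt(l^2 + w^2)
l^2 = 256, w^2 = 121
l^2 + w^2 = 377
d = sqrt(377)
d = 19.4165
19.4165 ft


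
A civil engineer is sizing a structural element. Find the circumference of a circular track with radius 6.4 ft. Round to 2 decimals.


Shape: circle
Radius r = 6.4 ft
Formula: C = 2 * pi * r
C = 2 * pi * 6.4
C = 12.8 * pi
C = 40.21
40.21 ft


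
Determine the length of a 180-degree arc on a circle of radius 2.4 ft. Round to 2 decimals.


Shape: circular arc
Radius r = 2.4 ft, Angle = 180 degrees
Formula: L = (angle/360) * 2 * pi * r
2 * pi * r = 4.8 * pi
L = (180/360) * 4.8 * pi
L = 2.4 * pi
L = 7.54
7.54 ft


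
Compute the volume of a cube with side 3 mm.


Shape: cube
Side s = 3 mm
Formula: V = s^3
V = 3 * 3 * 3
V = 9 * 3
V = 27
27 mm^3


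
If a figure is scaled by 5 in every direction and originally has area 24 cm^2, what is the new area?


Linear scale factor k = 5
Original area = 24 cm^2
Rule: under a linear scaling by k, areas scale by k^2.
k^2 = 5^2 = 25
New area = 24 * 25
New area = 600
600 cm^2


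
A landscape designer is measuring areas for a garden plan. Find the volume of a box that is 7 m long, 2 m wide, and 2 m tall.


Shape: rectangular prism
l = 7 m, w = 2 m, h = 2 m
Formula: V = l * w * h
V = 7 * 2 * 2
V = 14 * 2
V = 28
28 m^3


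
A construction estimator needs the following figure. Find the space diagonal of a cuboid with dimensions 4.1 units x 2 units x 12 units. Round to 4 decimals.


Shape: rectangular box (space diagonal)
l = 4.1 units, w = 2 units, h = 12 units
Visualize: the diagonal of the base, then a right triangle with that diagonal and the height.
Formula: d = sqrt(l^2 + w^2 + h^2)
l^2 + w^2 + h^2 = 16.81 + 4 + 144 = 164.81
d = sqrt(164.81)
d = 12.8378
12.8378 units


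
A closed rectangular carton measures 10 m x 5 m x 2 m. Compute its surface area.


Shape: rectangular prism
l = 10 m, w = 5 m, h = 2 m
Formula: SA = 2(lw + lh + wh)
lw = 50, lh = 20, wh = 10
lw + lh + wh = 80
SA = 2 * 80
SA = 160
160 m^2


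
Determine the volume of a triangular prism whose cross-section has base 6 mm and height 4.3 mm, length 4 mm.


Shape: triangular prism
Triangle base = 6 mm, triangle height = 4.3 mm, prism length L = 4 mm
Formula: V = (1/2 * b * h_tri) * L
Cross-section area = 0.5 * 6 * 4.3 = 12.9
V = 12.9 * 4
V = 51.6
51.6 mm^3


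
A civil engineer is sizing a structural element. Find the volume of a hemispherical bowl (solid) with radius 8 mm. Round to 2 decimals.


Shape: hemisphere (half of a sphere)
Radius r = 8 mm
Formula: V = (1/2) * (4/3) * pi * r^3 = (2/3) * pi * r^3
r^3 = 512
(2/3) * 512 = 341.333333
V = 341.333333 * pi
V = 1072.33
1072.33 mm^3


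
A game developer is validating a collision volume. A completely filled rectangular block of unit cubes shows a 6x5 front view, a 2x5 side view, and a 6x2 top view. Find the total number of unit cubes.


Orthographic views of a solid rectangular block:
Front view 6 x 5 -> length = 6, height = 5
Side view 2 x 5 -> width = 2, height = 5 (consistent)
Top view 6 x 2 -> confirms length = 6, width = 2
The block is 6 x 2 x 5.
Total unit cubes = 6 * 2 * 5 = 60
60 unit cubes


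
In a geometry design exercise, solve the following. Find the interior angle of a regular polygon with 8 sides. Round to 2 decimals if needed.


Shape: regular octagon (8 sides)
Formula: interior angle = (n - 2) * 180 / n
(n - 2) = 6
(n - 2) * 180 = 1080
angle = 1080 / 8
angle = 135
135 degrees


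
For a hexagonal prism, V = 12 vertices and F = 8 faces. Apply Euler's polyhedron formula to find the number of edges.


Polyhedron: hexagonal prism
Euler's formula for convex polyhedra: V - E + F = 2
Given: V = 12 vertices and F = 8 faces
Solve for E:
E = V + F - 2 = 12 + 8 - 2 = 18
18 edges


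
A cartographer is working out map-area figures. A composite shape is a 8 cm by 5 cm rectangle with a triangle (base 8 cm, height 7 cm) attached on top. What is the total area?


Composite shape: rectangle + triangle
Rectangle area = 8 * 5 = 40
Triangle area = 0.5 * 8 * 7 = 28
Total = 40 + 28
Total = 68
68 cm^2


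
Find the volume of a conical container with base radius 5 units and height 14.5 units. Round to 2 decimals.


Shape: cone
Radius r = 5 units, Height h = 14.5 units
Formula: V = (1/3) * pi * r^2 * h
r^2 = 25
pi * r^2 * h = pi * 25 * 14.5 = 362.5 * pi
V = 362.5 * pi / 3
V = 379.61
379.61 units^3


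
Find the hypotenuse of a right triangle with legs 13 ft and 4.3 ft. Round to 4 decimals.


Shape: right triangle
Legs a = 13 ft, b = 4.3 ft
Formula: c = sqrt(a^2 + b^2)
a^2 = 169, b^2 = 18.49
a^2 + b^2 = 187.49
c = sqrt(187.49)
c = 13.6927
13.6927 ft


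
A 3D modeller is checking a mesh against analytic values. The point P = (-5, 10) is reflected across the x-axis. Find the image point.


Transformation: reflection
Original point: (-5, 10)
Rule for reflection over the x-axis: (x, y) -> (x, -y)
Apply: (-5, 10) -> (-5, -10)
(-5, -10)


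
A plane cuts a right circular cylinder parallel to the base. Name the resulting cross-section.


Solid: right circular cylinder
Cutting plane: parallel to the base
Visualize the intersection of the plane with the solid's surface.
The boundary of the cut region is a circle.
circle


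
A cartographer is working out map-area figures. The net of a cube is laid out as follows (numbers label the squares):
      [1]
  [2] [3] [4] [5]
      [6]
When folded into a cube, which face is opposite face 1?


Net: cross layout. Take square 3 as the base (bottom).
Fold the four squares in the horizontal row up around 3: 2 -> left, 4 -> right, 5 wraps to the top.
Fold 1 and 6 up from 3: 1 -> back, 6 -> front.
Opposite pairs are therefore: (1, 6), (2, 4), (3, 5).
Face 1 is opposite face 6.
face 6


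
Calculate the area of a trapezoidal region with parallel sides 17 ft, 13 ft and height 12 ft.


Shape: trapezoid
Parallel sides a = 17 ft, b = 13 ft; Height h = 12 ft
Formula: A = (a + b) * h / 2
a + b = 17 + 13 = 30
A = 30 * 12 / 2
A = 360 / 2
A = 180
180 ft^2


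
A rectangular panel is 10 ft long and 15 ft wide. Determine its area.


Shape: rectangle
Length l = 10 ft, Width w = 15 ft
Formula: A = l * w
A = 10 * 15
A = 150
150 ft^2


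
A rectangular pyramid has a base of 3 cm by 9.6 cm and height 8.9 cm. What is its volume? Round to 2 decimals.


Shape: rectangular pyramid
Base: 3 cm x 9.6 cm, Height h = 8.9 cm
Formula: V = (1/3) * base_area * h
base_area = 3 * 9.6 = 28.8
base_area * h = 28.8 * 8.9 = 256.32
V = 256.32 / 3
V = 85.44
85.44 cm^3


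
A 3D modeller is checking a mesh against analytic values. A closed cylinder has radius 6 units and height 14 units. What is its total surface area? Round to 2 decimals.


Shape: closed cylinder
Radius r = 6 units, Height h = 14 units
Formula: SA = 2*pi*r^2 + 2*pi*r*h = 2*pi*r*(r + h)
r + h = 20
2 * r * (r + h) = 2 * 6 * 20 = 240
SA = 240 * pi
SA = 753.98
753.98 units^2


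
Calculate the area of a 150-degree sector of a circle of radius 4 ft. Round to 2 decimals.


Shape: circular sector
Radius r = 4 ft, Angle = 150 degrees
Formula: A = (angle/360) * pi * r^2
r^2 = 16
Fraction of circle = 150/360
A = (150/360) * pi * 16
A = 6.666667 * pi
A = 20.94
20.94 ft^2


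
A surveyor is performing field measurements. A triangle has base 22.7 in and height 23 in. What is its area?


Shape: triangle
Base b = 22.7 in, Height h = 23 in
Formula: A = (1/2) * b * h
A = 0.5 * 22.7 * 23
A = 0.5 * 522.1
A = 261.05
261.05 in^2


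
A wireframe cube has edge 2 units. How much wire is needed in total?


Shape: cube
Side s = 2 units
A cube has 12 edges, all equal.
Formula: total edge length = 12 * s
Total = 12 * 2
Total = 24
24 units


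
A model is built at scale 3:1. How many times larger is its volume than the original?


Linear scale factor k = 3
Rule: under a linear scaling by k, volumes scale by k^3.
k^3 = 3 * 3 * 3
k^3 = 9 * 3
k^3 = 27
Volume scales by a factor of 27.
27 (dimensionless)


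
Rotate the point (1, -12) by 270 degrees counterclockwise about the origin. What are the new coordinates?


Transformation: rotation about the origin
Original point: (1, -12)
Rule for 270 deg counterclockwise: (x, y) -> (y, -x)
Apply: (1, -12) -> (-12, -1)
(-12, -1)


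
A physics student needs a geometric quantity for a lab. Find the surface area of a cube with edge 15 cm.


Shape: cube
Side s = 15 cm
A cube has 6 square faces.
Formula: SA = 6 * s^2
s^2 = 225
SA = 6 * 225
SA = 1350
1350 cm^2


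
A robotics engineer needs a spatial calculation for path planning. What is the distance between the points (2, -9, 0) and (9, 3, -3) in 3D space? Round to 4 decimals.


3D distance between two points
P1 = (2, -9, 0), P2 = (9, 3, -3)
Formula: d = sqrt((x2-x1)^2 + (y2-y1)^2 + (z2-z1)^2)
dx = 9 - 2 = 7
dy = 3 - -9 = 12
dz = -3 - 0 = -3
dx^2 + dy^2 + dz^2 = 49 + 144 + 9 = 202
d = sqrt(202)
d = 14.2127
14.2127 units


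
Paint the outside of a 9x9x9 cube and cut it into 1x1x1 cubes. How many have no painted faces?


Large cube: 9 x 9 x 9, cut into unit cubes.
n = 9, so n - 2 = 7
Unpainted cubes form the interior (n - 2)^3 block.
(n - 2)^3 = 7^3 = 343
343 unit cubes


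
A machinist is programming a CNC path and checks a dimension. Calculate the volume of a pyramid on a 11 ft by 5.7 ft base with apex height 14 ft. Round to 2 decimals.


Shape: rectangular pyramid
Base: 11 ft x 5.7 ft, Height h = 14 ft
Formula: V = (1/3) * base_area * h
base_area = 11 * 5.7 = 62.7
base_area * h = 62.7 * 14 = 877.8
V = 877.8 / 3
V = 292.6
292.6 ft^3


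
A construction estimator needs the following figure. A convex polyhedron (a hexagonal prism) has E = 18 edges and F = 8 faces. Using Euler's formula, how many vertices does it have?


Polyhedron: hexagonal prism
Euler's formula for convex polyhedra: V - E + F = 2
Given: E = 18 edges and F = 8 faces
Solve for V:
V = 2 + E - F = 2 + 18 - 8 = 12
12 vertices


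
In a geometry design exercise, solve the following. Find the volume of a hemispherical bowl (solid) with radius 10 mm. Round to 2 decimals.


Shape: hemisphere (half of a sphere)
Radius r = 10 mm
Formula: V = (1/2) * (4/3) * pi * r^3 = (2/3) * pi * r^3
r^3 = 1000
(2/3) * 1000 = 666.666667
V = 666.666667 * pi
V = 2094.4
2094.4 mm^3


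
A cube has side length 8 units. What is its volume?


Shape: cube
Side s = 8 units
Formula: V = s^3
V = 8 * 8 * 8
V = 64 * 8
V = 512
512 units^3


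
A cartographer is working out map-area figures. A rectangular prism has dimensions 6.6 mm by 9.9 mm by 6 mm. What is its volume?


Shape: rectangular prism
l = 6.6 mm, w = 9.9 mm, h = 6 mm
Formula: V = l * w * h
V = 6.6 * 9.9 * 6
V = 65.34 * 6
V = 392.04
392.04 mm^3


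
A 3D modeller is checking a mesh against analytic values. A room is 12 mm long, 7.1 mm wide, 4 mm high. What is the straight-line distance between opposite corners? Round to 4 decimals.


Shape: rectangular box (space diagonal)
l = 12 mm, w = 7.1 mm, h = 4 mm
Visualize: the diagonal of the base, then a right triangle with that diagonal and the height.
Formula: d = sqrt(l^2 + w^2 + h^2)
l^2 + w^2 + h^2 = 144 + 50.41 + 16 = 210.41
d = sqrt(210.41)
d = 14.5055
14.5055 mm


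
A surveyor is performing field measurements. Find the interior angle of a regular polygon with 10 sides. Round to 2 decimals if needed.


Shape: regular decagon (10 sides)
Formula: interior angle = (n - 2) * 180 / n
(n - 2) = 8
(n - 2) * 180 = 1440
angle = 1440 / 10
angle = 144
144 degrees


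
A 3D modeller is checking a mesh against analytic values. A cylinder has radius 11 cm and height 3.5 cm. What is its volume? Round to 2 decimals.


Shape: cylinder
Radius r = 11 cm, Height h = 3.5 cm
Formula: V = pi * r^2 * h
r^2 = 121
V = pi * 121 * 3.5
V = 423.5 * pi
V = 1330.46
1330.46 cm^3


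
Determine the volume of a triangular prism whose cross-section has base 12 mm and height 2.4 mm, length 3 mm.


Shape: triangular prism
Triangle base = 12 mm, triangle height = 2.4 mm, prism length L = 3 mm
Formula: V = (1/2 * b * h_tri) * L
Cross-section area = 0.5 * 12 * 2.4 = 14.4
V = 14.4 * 3
V = 43.2
43.2 mm^3
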